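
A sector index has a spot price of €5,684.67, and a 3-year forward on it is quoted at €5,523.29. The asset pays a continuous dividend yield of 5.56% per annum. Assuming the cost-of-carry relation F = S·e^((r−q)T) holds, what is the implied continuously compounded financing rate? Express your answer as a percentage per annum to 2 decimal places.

4.60%

From F = S·e^((r−q)T): (r − q) = ln(F/S)/T
ln(5523.29/5684.67) = ln(0.971611) = -0.028800
(r − q) = -0.028800 / (3) = -0.009600
r = ln(F/S)/T + q = -0.009600 + 0.0556 = 0.046000
r = 4.60%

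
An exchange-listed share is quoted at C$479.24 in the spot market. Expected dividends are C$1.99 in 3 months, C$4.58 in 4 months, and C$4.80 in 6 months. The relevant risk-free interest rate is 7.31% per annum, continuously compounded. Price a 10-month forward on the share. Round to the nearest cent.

PV(dividends) I = 1.99·e^(−0.0731·3/12) + 4.58·e^(−0.0731·4/12) + 4.80·e^(−0.0731·6/12)
I = 1.9540 + 4.4697 + 4.6277 = 11.0514
F = (S − I)·e^(rT) = (479.24 − 11.0514) · e^(0.0731·10/12)
= 468.1886 · e^0.060917 = 468.1886 × 1.062811 = C$497.60

C$497.60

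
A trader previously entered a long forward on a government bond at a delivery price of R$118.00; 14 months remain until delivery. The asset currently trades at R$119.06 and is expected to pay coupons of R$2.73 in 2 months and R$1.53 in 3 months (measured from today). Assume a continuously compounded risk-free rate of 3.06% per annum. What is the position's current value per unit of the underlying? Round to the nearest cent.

PV(remaining coupons) I = 2.73·e^(−0.0306·2/12) + 1.53·e^(−0.0306·3/12) = 4.2345
Current forward F = (S − I)·e^(rT) = (119.06 − 4.2345)·e^(0.0306·14/12) = 114.8255 × 1.036345 = 118.9988
Value (long) = (F − K)·e^(−rT) = (118.9988 − 118.00) × 0.964930 = 0.9638
Value = R$0.96

R$0.96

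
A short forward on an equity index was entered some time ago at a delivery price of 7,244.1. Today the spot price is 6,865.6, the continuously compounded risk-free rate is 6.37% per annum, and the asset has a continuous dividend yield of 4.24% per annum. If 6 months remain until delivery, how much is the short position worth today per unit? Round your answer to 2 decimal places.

Current fair forward for the remaining 6 months: F = S·e^((r − q)·T), (r − q) = 0.0637 − 0.0424 = 0.0213
F = 6865.6 · e^(0.0213 × 6/12) = 6865.6 × 1.01070691 = 6939.1094
Value of long forward = (F − K)·e^(−rT) = (6939.1094 − 7244.1) · e^(−0.0637·6/12)
= -304.9906 × 0.96865187 = -295.43
Short position value = −(long value) = 295.43

295.43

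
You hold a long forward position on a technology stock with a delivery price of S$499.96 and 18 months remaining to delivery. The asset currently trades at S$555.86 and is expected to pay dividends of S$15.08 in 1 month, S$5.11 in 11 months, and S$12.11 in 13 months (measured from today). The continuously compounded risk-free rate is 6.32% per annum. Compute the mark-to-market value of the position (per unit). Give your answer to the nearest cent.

PV(remaining dividends) I = 15.08·e^(−0.0632·1/12) + 5.11·e^(−0.0632·11/12) + 12.11·e^(−0.0632·13/12) = 31.1318
Current forward F = (S − I)·e^(rT) = (555.86 − 31.1318)·e^(0.0632·18/12) = 524.7282 × 1.099439 = 576.9066
Value (long) = (F − K)·e^(−rT) = (576.9066 − 499.96) × 0.909555 = 69.9872
Value = S$69.99

S$69.99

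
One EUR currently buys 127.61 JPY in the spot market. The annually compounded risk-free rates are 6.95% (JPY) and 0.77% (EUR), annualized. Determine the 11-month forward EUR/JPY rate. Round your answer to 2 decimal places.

By covered interest parity, F = S · (1+r_JPY)^T / (1+r_EUR)^T
= 127.61 × 1.063528 / 1.007056 = 127.61 × 1.056076
F = 134.77 JPY per EUR

134.77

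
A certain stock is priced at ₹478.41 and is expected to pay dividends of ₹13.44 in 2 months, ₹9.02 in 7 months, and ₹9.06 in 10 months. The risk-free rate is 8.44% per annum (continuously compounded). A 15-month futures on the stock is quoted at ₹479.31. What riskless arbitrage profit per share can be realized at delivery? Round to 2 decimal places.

₹18.68 per share

PV(dividends) I = 13.44·e^(−0.0844·2/12) + 9.02·e^(−0.0844·7/12) + 9.06·e^(−0.0844·10/12) = 30.2836
Fair futures F* = (S − I)·e^(rT) = (478.41 − 30.2836)·e^0.105500 = 448.1264 × 1.111266 = 497.9876
Market ₹479.31 < fair 497.9876: forward underpriced → reverse cash-and-carry (short the stock, invest proceeds at r, pay the dividends, go long the forward).
Profit at T = |F_mkt − F*| = |479.31 − 497.9876| = ₹18.68 per share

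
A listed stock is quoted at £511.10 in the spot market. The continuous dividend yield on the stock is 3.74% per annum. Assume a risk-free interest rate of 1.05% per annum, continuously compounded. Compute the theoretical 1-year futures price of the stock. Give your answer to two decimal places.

F = S·e^((r − q)T) = 511.10 · e^((0.0105 − 0.0374) × 1)
= 511.10 · e^-0.026900 = 511.10 × 0.973459
F = £497.53

£497.53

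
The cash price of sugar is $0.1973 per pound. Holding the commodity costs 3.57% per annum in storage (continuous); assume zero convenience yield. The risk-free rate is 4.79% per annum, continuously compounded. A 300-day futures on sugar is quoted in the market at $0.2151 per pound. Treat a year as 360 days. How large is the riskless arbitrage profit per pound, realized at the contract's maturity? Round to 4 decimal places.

Fair futures: F* = S·e^(carry·T), with carry = (r + u) = 0.0479 + 0.0357 = 0.0836
F* = 0.1973 · e^(0.0836 × 300/360) = 0.1973 · e^0.069667 = 0.1973 × 1.072151 = $0.2115
Market $0.2151 > fair $0.2115: forward overpriced → cash-and-carry (buy spot, short the forward).
At maturity, profit = |F_mkt − F*| = |0.2151 − 0.2115| = $0.0036 per pound

$0.0036 per pound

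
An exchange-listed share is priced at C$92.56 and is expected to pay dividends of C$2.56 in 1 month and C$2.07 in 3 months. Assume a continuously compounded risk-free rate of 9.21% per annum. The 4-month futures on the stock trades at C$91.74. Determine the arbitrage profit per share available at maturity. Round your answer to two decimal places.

C$1.00 per share

PV(dividends) I = 2.56·e^(−0.0921·1/12) + 2.07·e^(−0.0921·3/12) = 4.5633
Fair futures F* = (S − I)·e^(rT) = (92.56 − 4.5633)·e^0.030700 = 87.9967 × 1.031176 = 90.7401
Market C$91.74 > fair 90.7401: forward overpriced → cash-and-carry (borrow at r, buy the stock and collect the dividends, short the forward).
Profit at T = |F_mkt − F*| = |91.74 − 90.7401| = C$1.00 per share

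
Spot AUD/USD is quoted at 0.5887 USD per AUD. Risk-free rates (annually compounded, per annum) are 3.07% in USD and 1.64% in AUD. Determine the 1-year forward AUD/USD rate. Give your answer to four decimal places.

0.5970

By covered interest parity, F = S · (1+r_USD)^T / (1+r_AUD)^T
= 0.5887 × 1.030700 / 1.016400 = 0.5887 × 1.014069
F = 0.5970 USD per AUD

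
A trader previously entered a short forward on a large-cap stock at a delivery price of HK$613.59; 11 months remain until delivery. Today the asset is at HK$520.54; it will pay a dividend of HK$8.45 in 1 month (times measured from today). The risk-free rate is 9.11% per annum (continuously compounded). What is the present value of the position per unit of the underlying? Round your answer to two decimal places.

PV(remaining dividends) I = 8.45·e^(−0.0911·1/12) = 8.3861
Current forward F = (S − I)·e^(rT) = (520.54 − 8.3861)·e^(0.0911·11/12) = 512.1539 × 1.087094 = 556.7594
Value (long) = (F − K)·e^(−rT) = (556.7594 − 613.59) × 0.919883 = -52.2775
Short position value = −(long value) = HK$52.28

HK$52.28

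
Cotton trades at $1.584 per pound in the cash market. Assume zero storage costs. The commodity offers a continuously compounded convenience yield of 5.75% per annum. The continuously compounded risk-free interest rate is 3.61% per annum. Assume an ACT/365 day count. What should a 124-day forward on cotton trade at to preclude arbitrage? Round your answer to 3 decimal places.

Net carry = r + u − y = 0.0361 + 0.0000 − 0.0575 = -0.0214
F = S·e^((r+u−y)T) = 1.584 · e^(-0.0214 × 124/365) = 1.584 · e^-0.007270
= 1.584 × 0.992756 = $1.573 per pound

$1.573 per pound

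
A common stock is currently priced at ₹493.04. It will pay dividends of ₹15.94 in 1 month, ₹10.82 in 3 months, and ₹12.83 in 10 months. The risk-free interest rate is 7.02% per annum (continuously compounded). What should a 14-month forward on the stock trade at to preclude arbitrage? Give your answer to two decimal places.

PV(dividends) I = 15.94·e^(−0.0702·1/12) + 10.82·e^(−0.0702·3/12) + 12.83·e^(−0.0702·10/12)
I = 15.8470 + 10.6318 + 12.1010 = 38.5798
F = (S − I)·e^(rT) = (493.04 − 38.5798) · e^(0.0702·14/12)
= 454.4602 · e^0.081900 = 454.4602 × 1.085347 = ₹493.25

₹493.25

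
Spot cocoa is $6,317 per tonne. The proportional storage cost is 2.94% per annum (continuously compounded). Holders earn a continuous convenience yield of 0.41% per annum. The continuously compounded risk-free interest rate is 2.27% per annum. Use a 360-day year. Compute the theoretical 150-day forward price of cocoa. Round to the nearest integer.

$6,445 per tonne

Net carry = r + u − y = 0.0227 + 0.0294 − 0.0041 = 0.0480
F = S·e^((r+u−y)T) = 6317 · e^(0.0480 × 150/360) = 6317 · e^0.020000
= 6317 × 1.020201 = $6,445 per tonne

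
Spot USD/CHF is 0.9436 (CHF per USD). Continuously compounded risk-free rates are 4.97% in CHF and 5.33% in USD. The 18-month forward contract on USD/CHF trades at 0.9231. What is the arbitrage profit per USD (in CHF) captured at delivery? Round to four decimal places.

0.0154 per USD (in CHF)

Fair forward: F* = S·e^(carry·T), with carry = (r_CHF − r_USD) = 0.0497 − 0.0533 = -0.0036
F* = 0.9436 · e^(-0.0036 × 18/12) = 0.9436 · e^-0.005400 = 0.9436 × 0.994615 = 0.9385
Market 0.9231 < fair 0.9385: forward underpriced → reverse cash-and-carry (short spot, go long the forward).
At maturity, profit = |F_mkt − F*| = |0.9231 − 0.9385| = 0.0154 per USD (in CHF)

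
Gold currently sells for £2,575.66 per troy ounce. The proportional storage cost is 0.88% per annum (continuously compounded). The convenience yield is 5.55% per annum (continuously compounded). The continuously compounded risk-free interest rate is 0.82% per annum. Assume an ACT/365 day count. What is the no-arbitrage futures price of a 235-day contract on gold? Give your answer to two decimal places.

£2,512.60 per troy ounce

Net carry = r + u − y = 0.0082 + 0.0088 − 0.0555 = -0.0385
F = S·e^((r+u−y)T) = 2575.66 · e^(-0.0385 × 235/365) = 2575.66 · e^-0.02478767
= 2575.66 × 0.97551702 = £2,512.60 per troy ounce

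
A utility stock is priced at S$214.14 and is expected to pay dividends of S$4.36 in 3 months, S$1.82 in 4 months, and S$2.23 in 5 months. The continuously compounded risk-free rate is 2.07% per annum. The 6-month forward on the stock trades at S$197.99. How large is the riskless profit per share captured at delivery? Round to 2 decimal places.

S$9.94 per share

PV(dividends) I = 4.36·e^(−0.0207·3/12) + 1.82·e^(−0.0207·4/12) + 2.23·e^(−0.0207·5/12) = 8.3558
Fair forward F* = (S − I)·e^(rT) = (214.14 − 8.3558)·e^0.010350 = 205.7842 × 1.010404 = 207.9252
Market S$197.99 < fair 207.9252: forward underpriced → reverse cash-and-carry (short the stock, invest proceeds at r, pay the dividends, go long the forward).
Profit at T = |F_mkt − F*| = |197.99 − 207.9252| = S$9.94 per share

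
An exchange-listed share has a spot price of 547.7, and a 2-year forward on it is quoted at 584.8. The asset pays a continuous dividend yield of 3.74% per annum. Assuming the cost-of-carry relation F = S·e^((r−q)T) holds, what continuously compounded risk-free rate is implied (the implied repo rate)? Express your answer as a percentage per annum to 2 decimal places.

7.02%

From F = S·e^((r−q)T): (r − q) = ln(F/S)/T
ln(584.8/547.7) = ln(1.067738) = 0.065542
(r − q) = 0.065542 / (2) = 0.032771
r = ln(F/S)/T + q = 0.032771 + 0.0374 = 0.070171
r = 7.02%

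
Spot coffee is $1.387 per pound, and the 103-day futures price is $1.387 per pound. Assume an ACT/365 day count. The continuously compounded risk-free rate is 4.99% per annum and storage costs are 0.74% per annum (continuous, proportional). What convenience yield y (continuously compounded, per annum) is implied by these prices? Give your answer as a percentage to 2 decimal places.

5.73%

F = S·e^((r+u−y)T) ⇒ (r+u−y) = ln(F/S)/T
ln(1.387/1.387) = 0.000000; /T ⇒ 0.000000
y = r + u − ln(F/S)/T = 0.0499 + 0.0074 + 0.000000 = 0.057300
y = 5.73%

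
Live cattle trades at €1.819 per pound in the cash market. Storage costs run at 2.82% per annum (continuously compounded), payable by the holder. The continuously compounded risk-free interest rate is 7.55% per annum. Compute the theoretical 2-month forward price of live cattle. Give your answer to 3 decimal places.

€1.851 per pound

Net carry = r + u − y = 0.0755 + 0.0282 − 0.0000 = 0.1037
F = S·e^((r+u−y)T) = 1.819 · e^(0.1037 × 2/12) = 1.819 · e^0.017283
= 1.819 × 1.017433 = €1.851 per pound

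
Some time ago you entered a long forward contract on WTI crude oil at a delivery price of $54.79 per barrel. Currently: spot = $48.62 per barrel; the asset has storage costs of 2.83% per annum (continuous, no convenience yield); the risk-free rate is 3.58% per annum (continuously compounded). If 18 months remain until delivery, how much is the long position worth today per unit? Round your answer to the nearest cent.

-$1.20 per barrel

Current fair forward for the remaining 18 months: F = S·e^((r + u)·T), (r + u) = 0.0358 + 0.0283 = 0.0641
F = 48.62 · e^(0.0641 × 18/12) = 48.62 × 1.100924 = 53.5269
Value of long forward = (F − K)·e^(−rT) = (53.5269 − 54.79) · e^(−0.0358·18/12)
= -1.2631 × 0.947716 = -1.20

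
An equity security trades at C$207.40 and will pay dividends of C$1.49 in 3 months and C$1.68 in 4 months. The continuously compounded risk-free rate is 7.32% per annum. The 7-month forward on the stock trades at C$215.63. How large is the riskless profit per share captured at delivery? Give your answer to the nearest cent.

C$2.42 per share

PV(dividends) I = 1.49·e^(−0.0732·3/12) + 1.68·e^(−0.0732·4/12) = 3.1025
Fair forward F* = (S − I)·e^(rT) = (207.40 − 3.1025)·e^0.042700 = 204.2975 × 1.043625 = 213.2100
Market C$215.63 > fair 213.2100: forward overpriced → cash-and-carry (borrow at r, buy the stock and collect the dividends, short the forward).
Profit at T = |F_mkt − F*| = |215.63 − 213.2100| = C$2.42 per share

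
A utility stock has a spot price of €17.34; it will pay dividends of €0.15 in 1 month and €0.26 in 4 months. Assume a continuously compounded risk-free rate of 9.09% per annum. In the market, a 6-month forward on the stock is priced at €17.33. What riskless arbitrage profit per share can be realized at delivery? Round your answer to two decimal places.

PV(dividends) I = 0.15·e^(−0.0909·1/12) + 0.26·e^(−0.0909·4/12) = 0.4011
Fair forward F* = (S − I)·e^(rT) = (17.34 − 0.4011)·e^0.045450 = 16.9389 × 1.046499 = 17.7265
Market €17.33 < fair 17.7265: forward underpriced → reverse cash-and-carry (short the stock, invest proceeds at r, pay the dividends, go long the forward).
Profit at T = |F_mkt − F*| = |17.33 − 17.7265| = €0.40 per share

€0.40 per share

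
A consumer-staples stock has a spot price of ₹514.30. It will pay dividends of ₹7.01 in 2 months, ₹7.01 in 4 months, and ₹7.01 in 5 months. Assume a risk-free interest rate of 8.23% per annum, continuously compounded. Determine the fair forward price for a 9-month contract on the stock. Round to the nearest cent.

PV(dividends) I = 7.01·e^(−0.0823·2/12) + 7.01·e^(−0.0823·4/12) + 7.01·e^(−0.0823·5/12)
I = 6.9145 + 6.8203 + 6.7737 = 20.5085
F = (S − I)·e^(rT) = (514.30 − 20.5085) · e^(0.0823·9/12)
= 493.7915 · e^0.061725 = 493.7915 × 1.063670 = ₹525.23

₹525.23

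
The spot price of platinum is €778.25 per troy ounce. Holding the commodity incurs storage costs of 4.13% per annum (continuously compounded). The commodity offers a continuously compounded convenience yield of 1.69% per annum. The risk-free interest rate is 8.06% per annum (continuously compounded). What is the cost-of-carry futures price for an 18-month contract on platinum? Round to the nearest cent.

Net carry = r + u − y = 0.0806 + 0.0413 − 0.0169 = 0.1050
F = S·e^((r+u−y)T) = 778.25 · e^(0.1050 × 18/12) = 778.25 · e^0.157500
= 778.25 × 1.170581 = €911.00 per troy ounce

€911.00 per troy ounce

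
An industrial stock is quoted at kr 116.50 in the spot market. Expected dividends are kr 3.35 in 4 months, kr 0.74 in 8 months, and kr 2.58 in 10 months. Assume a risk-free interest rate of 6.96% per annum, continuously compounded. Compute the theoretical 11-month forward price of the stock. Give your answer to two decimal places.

kr 117.34

PV(dividends) I = 3.35·e^(−0.0696·4/12) + 0.74·e^(−0.0696·8/12) + 2.58·e^(−0.0696·10/12)
I = 3.2732 + 0.7064 + 2.4346 = 6.4142
F = (S − I)·e^(rT) = (116.50 − 6.4142) · e^(0.0696·11/12)
= 110.0858 · e^0.063800 = 110.0858 × 1.065879 = kr 117.34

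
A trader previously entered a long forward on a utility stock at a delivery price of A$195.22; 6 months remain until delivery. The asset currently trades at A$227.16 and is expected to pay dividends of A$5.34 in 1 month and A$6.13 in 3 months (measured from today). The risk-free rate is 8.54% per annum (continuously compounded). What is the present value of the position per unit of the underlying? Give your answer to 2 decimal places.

PV(remaining dividends) I = 5.34·e^(−0.0854·1/12) + 6.13·e^(−0.0854·3/12) = 11.3026
Current forward F = (S − I)·e^(rT) = (227.16 − 11.3026)·e^(0.0854·6/12) = 215.8574 × 1.043625 = 225.2742
Value (long) = (F − K)·e^(−rT) = (225.2742 − 195.22) × 0.958199 = 28.7979
Value = A$28.80

A$28.80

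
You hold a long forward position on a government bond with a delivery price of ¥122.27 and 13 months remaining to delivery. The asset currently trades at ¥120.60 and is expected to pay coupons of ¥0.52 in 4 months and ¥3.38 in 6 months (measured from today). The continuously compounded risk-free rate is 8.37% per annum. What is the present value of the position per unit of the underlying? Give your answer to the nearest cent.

PV(remaining coupons) I = 0.52·e^(−0.0837·4/12) + 3.38·e^(−0.0837·6/12) = 3.7472
Current forward F = (S − I)·e^(rT) = (120.60 − 3.7472)·e^(0.0837·13/12) = 116.8528 × 1.094913 = 127.9436
Value (long) = (F − K)·e^(−rT) = (127.9436 − 122.27) × 0.913314 = 5.1818
Value = ¥5.18

¥5.18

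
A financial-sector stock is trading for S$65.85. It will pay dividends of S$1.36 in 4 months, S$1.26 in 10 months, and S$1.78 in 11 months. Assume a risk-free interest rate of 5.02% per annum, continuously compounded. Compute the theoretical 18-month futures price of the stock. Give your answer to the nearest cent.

PV(dividends) I = 1.36·e^(−0.0502·4/12) + 1.26·e^(−0.0502·10/12) + 1.78·e^(−0.0502·11/12)
I = 1.3374 + 1.2084 + 1.6999 = 4.2457
F = (S − I)·e^(rT) = (65.85 − 4.2457) · e^(0.0502·18/12)
= 61.6043 · e^0.075300 = 61.6043 × 1.078208 = S$66.42

S$66.42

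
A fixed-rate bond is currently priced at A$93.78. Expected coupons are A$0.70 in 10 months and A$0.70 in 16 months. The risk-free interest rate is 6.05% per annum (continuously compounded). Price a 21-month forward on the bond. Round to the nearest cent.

A$102.80

PV(coupons) I = 0.70·e^(−0.0605·10/12) + 0.70·e^(−0.0605·16/12)
I = 0.6656 + 0.6458 = 1.3114
F = (S − I)·e^(rT) = (93.78 − 1.3114) · e^(0.0605·21/12)
= 92.4686 · e^0.105875 = 92.4686 × 1.111683 = A$102.80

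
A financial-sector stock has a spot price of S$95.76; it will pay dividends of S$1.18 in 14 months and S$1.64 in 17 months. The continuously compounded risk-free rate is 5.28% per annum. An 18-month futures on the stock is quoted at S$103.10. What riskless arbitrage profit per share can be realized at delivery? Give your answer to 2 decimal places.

S$2.30 per share

PV(dividends) I = 1.18·e^(−0.0528·14/12) + 1.64·e^(−0.0528·17/12) = 2.6313
Fair futures F* = (S − I)·e^(rT) = (95.76 − 2.6313)·e^0.079200 = 93.1287 × 1.082421 = 100.8045
Market S$103.10 > fair 100.8045: forward overpriced → cash-and-carry (borrow at r, buy the stock and collect the dividends, short the forward).
Profit at T = |F_mkt − F*| = |103.10 − 100.8045| = S$2.30 per share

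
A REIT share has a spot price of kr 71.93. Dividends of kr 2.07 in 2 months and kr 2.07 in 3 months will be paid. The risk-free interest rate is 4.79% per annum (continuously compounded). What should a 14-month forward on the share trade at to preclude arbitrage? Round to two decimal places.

PV(dividends) I = 2.07·e^(−0.0479·2/12) + 2.07·e^(−0.0479·3/12)
I = 2.0535 + 2.0454 = 4.0989
F = (S − I)·e^(rT) = (71.93 − 4.0989) · e^(0.0479·14/12)
= 67.8311 · e^0.055883 = 67.8311 × 1.057474 = kr 71.73

kr 71.73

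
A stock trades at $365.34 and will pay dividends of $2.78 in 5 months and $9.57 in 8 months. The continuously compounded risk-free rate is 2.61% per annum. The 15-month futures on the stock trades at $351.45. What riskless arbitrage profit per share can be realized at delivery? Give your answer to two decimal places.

PV(dividends) I = 2.78·e^(−0.0261·5/12) + 9.57·e^(−0.0261·8/12) = 12.1549
Fair futures F* = (S − I)·e^(rT) = (365.34 − 12.1549)·e^0.032625 = 353.1851 × 1.033163 = 364.8978
Market $351.45 < fair 364.8978: forward underpriced → reverse cash-and-carry (short the stock, invest proceeds at r, pay the dividends, go long the forward).
Profit at T = |F_mkt − F*| = |351.45 − 364.8978| = $13.45 per share

$13.45 per share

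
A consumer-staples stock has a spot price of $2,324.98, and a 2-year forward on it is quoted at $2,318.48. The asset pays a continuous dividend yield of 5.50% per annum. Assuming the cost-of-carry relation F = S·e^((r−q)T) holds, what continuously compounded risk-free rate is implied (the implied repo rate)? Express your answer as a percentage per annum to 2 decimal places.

5.36%

From F = S·e^((r−q)T): (r − q) = ln(F/S)/T
ln(2318.48/2324.98) = ln(0.997204) = -0.002800
(r − q) = -0.002800 / (2) = -0.001400
r = ln(F/S)/T + q = -0.001400 + 0.0550 = 0.053600
r = 5.36%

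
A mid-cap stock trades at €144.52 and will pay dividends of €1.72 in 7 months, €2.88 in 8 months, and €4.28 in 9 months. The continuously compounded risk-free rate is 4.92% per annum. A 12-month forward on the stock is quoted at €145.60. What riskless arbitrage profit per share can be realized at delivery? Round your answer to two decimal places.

PV(dividends) I = 1.72·e^(−0.0492·7/12) + 2.88·e^(−0.0492·8/12) + 4.28·e^(−0.0492·9/12) = 8.5834
Fair forward F* = (S − I)·e^(rT) = (144.52 − 8.5834)·e^0.049200 = 135.9366 × 1.050430 = 142.7919
Market €145.60 > fair 142.7919: forward overpriced → cash-and-carry (borrow at r, buy the stock and collect the dividends, short the forward).
Profit at T = |F_mkt − F*| = |145.60 − 142.7919| = €2.81 per share

€2.81 per share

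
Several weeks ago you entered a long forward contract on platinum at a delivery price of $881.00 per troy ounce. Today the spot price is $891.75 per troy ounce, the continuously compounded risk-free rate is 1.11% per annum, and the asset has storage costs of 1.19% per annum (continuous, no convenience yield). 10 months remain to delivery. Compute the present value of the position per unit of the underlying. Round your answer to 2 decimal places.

Current fair forward for the remaining 10 months: F = S·e^((r + u)·T), (r + u) = 0.0111 + 0.0119 = 0.0230
F = 891.75 · e^(0.0230 × 10/12) = 891.75 × 1.019352 = 909.0071
Value of long forward = (F − K)·e^(−rT) = (909.0071 − 881.00) · e^(−0.0111·10/12)
= 28.0071 × 0.990793 = 27.75

$27.75 per troy ounce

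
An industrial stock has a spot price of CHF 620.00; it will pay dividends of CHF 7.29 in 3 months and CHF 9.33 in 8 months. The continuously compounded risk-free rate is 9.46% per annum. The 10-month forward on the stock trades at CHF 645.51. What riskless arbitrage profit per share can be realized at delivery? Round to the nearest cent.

PV(dividends) I = 7.29·e^(−0.0946·3/12) + 9.33·e^(−0.0946·8/12) = 15.8794
Fair forward F* = (S − I)·e^(rT) = (620.00 − 15.8794)·e^0.078833 = 604.1206 × 1.082024 = 653.6730
Market CHF 645.51 < fair 653.6730: forward underpriced → reverse cash-and-carry (short the stock, invest proceeds at r, pay the dividends, go long the forward).
Profit at T = |F_mkt − F*| = |645.51 − 653.6730| = CHF 8.16 per share

CHF 8.16 per share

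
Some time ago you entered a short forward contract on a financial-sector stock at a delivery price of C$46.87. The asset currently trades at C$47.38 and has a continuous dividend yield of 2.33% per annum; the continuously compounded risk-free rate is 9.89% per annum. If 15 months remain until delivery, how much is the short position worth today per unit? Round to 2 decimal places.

-C$4.60

Current fair forward for the remaining 15 months: F = S·e^((r − q)·T), (r − q) = 0.0989 − 0.0233 = 0.0756
F = 47.38 · e^(0.0756 × 15/12) = 47.38 × 1.099109 = 52.0758
Value of long forward = (F − K)·e^(−rT) = (52.0758 − 46.87) · e^(−0.0989·15/12)
= 5.2058 × 0.883711 = 4.60
Short position value = −(long value) = -C$4.60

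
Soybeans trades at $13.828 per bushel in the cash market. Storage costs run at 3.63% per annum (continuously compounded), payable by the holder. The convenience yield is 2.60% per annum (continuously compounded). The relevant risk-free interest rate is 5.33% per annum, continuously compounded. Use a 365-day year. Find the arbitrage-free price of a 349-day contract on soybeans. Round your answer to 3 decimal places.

$14.695 per bushel

Net carry = r + u − y = 0.0533 + 0.0363 − 0.0260 = 0.0636
F = S·e^((r+u−y)T) = 13.828 · e^(0.0636 × 349/365) = 13.828 · e^0.060812
= 13.828 × 1.062699 = $14.695 per bushel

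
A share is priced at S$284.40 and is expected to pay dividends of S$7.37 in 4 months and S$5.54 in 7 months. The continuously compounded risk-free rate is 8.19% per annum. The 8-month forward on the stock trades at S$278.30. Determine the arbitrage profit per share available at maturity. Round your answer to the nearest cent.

PV(dividends) I = 7.37·e^(−0.0819·4/12) + 5.54·e^(−0.0819·7/12) = 12.4531
Fair forward F* = (S − I)·e^(rT) = (284.40 − 12.4531)·e^0.054600 = 271.9469 × 1.056118 = 287.2080
Market S$278.30 < fair 287.2080: forward underpriced → reverse cash-and-carry (short the stock, invest proceeds at r, pay the dividends, go long the forward).
Profit at T = |F_mkt − F*| = |278.30 − 287.2080| = S$8.91 per share

S$8.91 per share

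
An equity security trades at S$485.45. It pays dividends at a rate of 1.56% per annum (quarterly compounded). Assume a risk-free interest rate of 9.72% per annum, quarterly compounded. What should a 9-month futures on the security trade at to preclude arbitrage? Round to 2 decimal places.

S$515.65

F = S · (1+r/4)^(4T) / (1+q/4)^(4T)
= 485.45 × 1.074686 / 1.011746 = 485.45 × 1.062209
F = S$515.65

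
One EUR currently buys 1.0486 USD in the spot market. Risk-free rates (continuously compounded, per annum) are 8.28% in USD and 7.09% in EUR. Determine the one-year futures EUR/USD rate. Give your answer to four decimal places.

F = S·e^((r_USD − r_EUR)T) = 1.0486 · e^((0.0828 − 0.0709) × 12/12)
= 1.0486 · e^0.011900 = 1.0486 × 1.011971
F = 1.0612 USD per EUR

1.0612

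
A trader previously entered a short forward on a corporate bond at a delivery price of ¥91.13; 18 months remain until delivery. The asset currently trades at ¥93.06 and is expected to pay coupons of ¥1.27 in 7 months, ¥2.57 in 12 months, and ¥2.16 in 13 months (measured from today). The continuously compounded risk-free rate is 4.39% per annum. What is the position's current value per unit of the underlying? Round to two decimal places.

-¥1.98

PV(remaining coupons) I = 1.27·e^(−0.0439·7/12) + 2.57·e^(−0.0439·12/12) + 2.16·e^(−0.0439·13/12) = 5.7572
Current forward F = (S − I)·e^(rT) = (93.06 − 5.7572)·e^(0.0439·18/12) = 87.3028 × 1.068066 = 93.2452
Value (long) = (F − K)·e^(−rT) = (93.2452 − 91.13) × 0.936271 = 1.9804
Short position value = −(long value) = -¥1.98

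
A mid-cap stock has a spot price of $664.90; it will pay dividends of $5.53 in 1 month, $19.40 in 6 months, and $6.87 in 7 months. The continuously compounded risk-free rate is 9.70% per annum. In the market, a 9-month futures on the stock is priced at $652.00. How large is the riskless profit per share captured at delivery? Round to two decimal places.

$30.32 per share

PV(dividends) I = 5.53·e^(−0.0970·1/12) + 19.40·e^(−0.0970·6/12) + 6.87·e^(−0.0970·7/12) = 30.4591
Fair futures F* = (S − I)·e^(rT) = (664.90 − 30.4591)·e^0.072750 = 634.4409 × 1.075462 = 682.3171
Market $652.00 < fair 682.3171: forward underpriced → reverse cash-and-carry (short the stock, invest proceeds at r, pay the dividends, go long the forward).
Profit at T = |F_mkt − F*| = |652.00 − 682.3171| = $30.32 per share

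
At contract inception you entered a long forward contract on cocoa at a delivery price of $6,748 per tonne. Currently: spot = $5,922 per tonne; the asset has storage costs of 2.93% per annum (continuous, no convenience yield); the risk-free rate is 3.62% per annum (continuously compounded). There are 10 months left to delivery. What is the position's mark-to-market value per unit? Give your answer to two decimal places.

-$479.10 per tonne

Current fair forward for the remaining 10 months: F = S·e^((r + u)·T), (r + u) = 0.0362 + 0.0293 = 0.0655
F = 5922 · e^(0.0655 × 10/12) = 5922 × 1.05610048 = 6254.2270
Value of long forward = (F − K)·e^(−rT) = (6254.2270 − 6748) · e^(−0.0362·10/12)
= -493.7730 × 0.97028381 = -479.10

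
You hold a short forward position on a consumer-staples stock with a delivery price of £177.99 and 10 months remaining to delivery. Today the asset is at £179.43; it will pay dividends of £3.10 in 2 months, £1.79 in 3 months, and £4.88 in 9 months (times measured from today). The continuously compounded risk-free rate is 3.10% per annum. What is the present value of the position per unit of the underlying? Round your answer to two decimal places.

PV(remaining dividends) I = 3.10·e^(−0.0310·2/12) + 1.79·e^(−0.0310·3/12) + 4.88·e^(−0.0310·9/12) = 9.6281
Current forward F = (S − I)·e^(rT) = (179.43 − 9.6281)·e^(0.0310·10/12) = 169.8019 × 1.026170 = 174.2456
Value (long) = (F − K)·e^(−rT) = (174.2456 − 177.99) × 0.974497 = -3.6489
Short position value = −(long value) = £3.65

£3.65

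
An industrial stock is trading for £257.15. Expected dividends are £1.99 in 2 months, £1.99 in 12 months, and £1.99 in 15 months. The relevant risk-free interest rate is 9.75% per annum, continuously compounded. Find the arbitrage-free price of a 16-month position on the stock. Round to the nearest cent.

£286.56

PV(dividends) I = 1.99·e^(−0.0975·2/12) + 1.99·e^(−0.0975·12/12) + 1.99·e^(−0.0975·15/12)
I = 1.9579 + 1.8051 + 1.7617 = 5.5247
F = (S − I)·e^(rT) = (257.15 − 5.5247) · e^(0.0975·16/12)
= 251.6253 · e^0.130000 = 251.6253 × 1.138828 = £286.56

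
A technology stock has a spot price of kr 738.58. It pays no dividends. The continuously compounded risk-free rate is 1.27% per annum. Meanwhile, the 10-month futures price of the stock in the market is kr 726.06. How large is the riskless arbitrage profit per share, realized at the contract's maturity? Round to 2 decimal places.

kr 20.38 per share

Fair futures: F* = S·e^(carry·T), with carry = r = 0.0127
F* = 738.58 · e^(0.0127 × 10/12) = 738.58 · e^0.010583 = 738.58 × 1.010639 = kr 746.4378
Market kr 726.06 < fair kr 746.4378: forward underpriced → reverse cash-and-carry (short spot, go long the forward).
At maturity, profit = |F_mkt − F*| = |726.06 − 746.4378| = kr 20.38 per share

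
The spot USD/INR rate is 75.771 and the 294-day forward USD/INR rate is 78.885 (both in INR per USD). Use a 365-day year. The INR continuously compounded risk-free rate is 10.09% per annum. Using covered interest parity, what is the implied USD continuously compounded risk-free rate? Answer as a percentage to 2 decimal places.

5.09%

F = S·e^((r_INR − r_USD)T) ⇒ r_USD = r_INR − ln(F/S)/T
ln(78.885/75.771) = 0.040275; /(294/365) = 0.050001
r_USD = 0.1009 − 0.050001 = 0.050899
r_USD = 5.09%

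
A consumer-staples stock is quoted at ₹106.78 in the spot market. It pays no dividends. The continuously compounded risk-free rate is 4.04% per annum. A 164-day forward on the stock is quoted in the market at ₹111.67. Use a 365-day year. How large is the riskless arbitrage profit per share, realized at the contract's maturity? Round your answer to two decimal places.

₹2.93 per share

Fair forward: F* = S·e^(carry·T), with carry = r = 0.0404
F* = 106.78 · e^(0.0404 × 164/365) = 106.78 · e^0.018152 = 106.78 × 1.018318 = ₹108.7360
Market ₹111.67 > fair ₹108.7360: forward overpriced → cash-and-carry (buy spot, short the forward).
At maturity, profit = |F_mkt − F*| = |111.67 − 108.7360| = ₹2.93 per share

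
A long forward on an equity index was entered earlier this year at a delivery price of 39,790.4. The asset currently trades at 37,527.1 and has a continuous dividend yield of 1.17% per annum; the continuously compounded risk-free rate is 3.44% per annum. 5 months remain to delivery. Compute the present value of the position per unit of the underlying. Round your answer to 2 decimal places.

-1879.54

Current fair forward for the remaining 5 months: F = S·e^((r − q)·T), (r − q) = 0.0344 − 0.0117 = 0.0227
F = 37527.1 · e^(0.0227 × 5/12) = 37527.1 × 1.00950320 = 37883.7275
Value of long forward = (F − K)·e^(−rT) = (37883.7275 − 39790.4) · e^(−0.0344·5/12)
= -1906.6725 × 0.98576890 = -1879.54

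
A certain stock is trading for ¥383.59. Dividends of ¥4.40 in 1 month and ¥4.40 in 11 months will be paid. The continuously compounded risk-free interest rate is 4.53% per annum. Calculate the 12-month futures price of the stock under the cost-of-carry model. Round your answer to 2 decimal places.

PV(dividends) I = 4.40·e^(−0.0453·1/12) + 4.40·e^(−0.0453·11/12)
I = 4.3834 + 4.2210 = 8.6044
F = (S − I)·e^(rT) = (383.59 − 8.6044) · e^(0.0453·12/12)
= 374.9856 · e^0.045300 = 374.9856 × 1.046342 = ¥392.36

¥392.36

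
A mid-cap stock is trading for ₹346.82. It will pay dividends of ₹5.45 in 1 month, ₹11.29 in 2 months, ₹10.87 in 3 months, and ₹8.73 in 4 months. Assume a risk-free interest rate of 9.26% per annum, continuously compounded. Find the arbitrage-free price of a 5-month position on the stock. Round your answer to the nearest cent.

PV(dividends) I = 5.45·e^(−0.0926·1/12) + 11.29·e^(−0.0926·2/12) + 10.87·e^(−0.0926·3/12) + 8.73·e^(−0.0926·4/12)
I = 5.4081 + 11.1171 + 10.6212 + 8.4647 = 35.6111
F = (S − I)·e^(rT) = (346.82 − 35.6111) · e^(0.0926·5/12)
= 311.2089 · e^0.038583 = 311.2089 × 1.039337 = ₹323.45

₹323.45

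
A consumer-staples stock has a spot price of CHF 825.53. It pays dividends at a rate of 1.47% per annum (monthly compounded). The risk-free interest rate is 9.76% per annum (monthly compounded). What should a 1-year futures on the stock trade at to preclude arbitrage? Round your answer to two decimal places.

CHF 896.54

F = S · (1+r/12)^(12T) / (1+q/12)^(12T)
= 825.53 × 1.102087 / 1.014799 = 825.53 × 1.086015
F = CHF 896.54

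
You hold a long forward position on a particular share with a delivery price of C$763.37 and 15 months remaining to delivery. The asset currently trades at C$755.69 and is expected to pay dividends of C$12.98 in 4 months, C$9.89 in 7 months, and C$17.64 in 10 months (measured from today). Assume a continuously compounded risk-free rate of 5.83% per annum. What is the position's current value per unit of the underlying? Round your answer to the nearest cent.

C$6.88

PV(remaining dividends) I = 12.98·e^(−0.0583·4/12) + 9.89·e^(−0.0583·7/12) + 17.64·e^(−0.0583·10/12) = 39.0930
Current forward F = (S − I)·e^(rT) = (755.69 − 39.0930)·e^(0.0583·15/12) = 716.5970 × 1.075596 = 770.7689
Value (long) = (F − K)·e^(−rT) = (770.7689 − 763.37) × 0.929717 = 6.8789
Value = C$6.88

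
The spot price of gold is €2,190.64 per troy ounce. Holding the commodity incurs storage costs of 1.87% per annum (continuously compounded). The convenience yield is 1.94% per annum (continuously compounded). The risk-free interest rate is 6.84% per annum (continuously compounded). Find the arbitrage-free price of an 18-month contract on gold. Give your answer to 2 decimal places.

€2,424.79 per troy ounce

Net carry = r + u − y = 0.0684 + 0.0187 − 0.0194 = 0.0677
F = S·e^((r+u−y)T) = 2190.64 · e^(0.0677 × 18/12) = 2190.64 · e^0.10155000
= 2190.64 × 1.10688526 = €2,424.79 per troy ounce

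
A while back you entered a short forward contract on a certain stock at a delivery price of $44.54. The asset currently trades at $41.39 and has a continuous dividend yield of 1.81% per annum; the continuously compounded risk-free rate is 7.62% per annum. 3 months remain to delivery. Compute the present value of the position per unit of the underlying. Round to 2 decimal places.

$2.50

Current fair forward for the remaining 3 months: F = S·e^((r − q)·T), (r − q) = 0.0762 − 0.0181 = 0.0581
F = 41.39 · e^(0.0581 × 3/12) = 41.39 × 1.014631 = 41.9956
Value of long forward = (F − K)·e^(−rT) = (41.9956 − 44.54) · e^(−0.0762·3/12)
= -2.5444 × 0.981130 = -2.50
Short position value = −(long value) = $2.50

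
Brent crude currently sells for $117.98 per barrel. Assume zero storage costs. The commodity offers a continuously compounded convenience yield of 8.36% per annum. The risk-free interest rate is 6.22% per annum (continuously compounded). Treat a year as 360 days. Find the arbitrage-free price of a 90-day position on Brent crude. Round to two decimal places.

$117.35 per barrel

Net carry = r + u − y = 0.0622 + 0.0000 − 0.0836 = -0.0214
F = S·e^((r+u−y)T) = 117.98 · e^(-0.0214 × 90/360) = 117.98 · e^-0.005350
= 117.98 × 0.994664 = $117.35 per barrel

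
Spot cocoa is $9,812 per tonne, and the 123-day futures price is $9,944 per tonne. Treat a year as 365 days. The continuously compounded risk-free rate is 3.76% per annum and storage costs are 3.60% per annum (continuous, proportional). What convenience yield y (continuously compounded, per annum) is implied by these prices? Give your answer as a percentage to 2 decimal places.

F = S·e^((r+u−y)T) ⇒ (r+u−y) = ln(F/S)/T
ln(9944/9812) = 0.013363; /T ⇒ 0.039654
y = r + u − ln(F/S)/T = 0.0376 + 0.0360 − 0.039654 = 0.033946
y = 3.39%

3.39%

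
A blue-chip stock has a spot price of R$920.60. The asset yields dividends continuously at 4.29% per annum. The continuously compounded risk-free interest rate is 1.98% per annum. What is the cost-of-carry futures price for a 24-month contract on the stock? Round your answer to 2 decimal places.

F = S·e^((r − q)T) = 920.60 · e^((0.0198 − 0.0429) × 24/12)
= 920.60 · e^-0.046200 = 920.60 × 0.954851
F = R$879.04

R$879.04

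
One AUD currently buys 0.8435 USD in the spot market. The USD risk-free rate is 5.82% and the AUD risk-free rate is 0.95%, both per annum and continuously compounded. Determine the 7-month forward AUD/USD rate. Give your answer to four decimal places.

0.8678

F = S·e^((r_USD − r_AUD)T) = 0.8435 · e^((0.0582 − 0.0095) × 7/12)
= 0.8435 · e^0.028408 = 0.8435 × 1.028815
F = 0.8678 USD per AUD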